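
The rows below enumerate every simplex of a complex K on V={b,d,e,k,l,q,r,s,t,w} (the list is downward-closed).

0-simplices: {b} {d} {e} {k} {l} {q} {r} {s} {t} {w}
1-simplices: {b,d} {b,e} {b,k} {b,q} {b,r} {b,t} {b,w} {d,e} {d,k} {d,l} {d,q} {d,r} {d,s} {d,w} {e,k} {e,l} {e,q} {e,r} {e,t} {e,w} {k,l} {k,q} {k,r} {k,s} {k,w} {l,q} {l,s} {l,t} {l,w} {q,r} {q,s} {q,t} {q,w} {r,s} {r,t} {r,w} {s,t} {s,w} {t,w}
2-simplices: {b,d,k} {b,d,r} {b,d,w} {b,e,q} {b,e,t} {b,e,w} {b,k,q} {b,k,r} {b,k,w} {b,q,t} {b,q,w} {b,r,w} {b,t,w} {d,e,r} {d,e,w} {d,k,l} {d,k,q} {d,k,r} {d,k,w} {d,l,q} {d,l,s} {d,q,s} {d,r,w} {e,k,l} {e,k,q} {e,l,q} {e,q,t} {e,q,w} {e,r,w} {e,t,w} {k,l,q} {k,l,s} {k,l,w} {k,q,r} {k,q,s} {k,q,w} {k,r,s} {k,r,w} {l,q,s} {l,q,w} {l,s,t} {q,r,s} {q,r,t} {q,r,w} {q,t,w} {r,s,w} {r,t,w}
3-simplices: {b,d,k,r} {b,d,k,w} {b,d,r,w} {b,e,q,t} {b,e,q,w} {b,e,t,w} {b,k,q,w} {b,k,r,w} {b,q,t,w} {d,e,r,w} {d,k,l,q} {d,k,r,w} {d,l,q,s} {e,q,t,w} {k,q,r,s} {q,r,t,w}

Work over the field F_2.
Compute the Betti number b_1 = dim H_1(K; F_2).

b_1=1

n_0=10 n_1=39 n_2=47 n_3=16  [Z2]
∂1: piv[bd,be,bk,bq,br,bt,bw,dl,ds] rk=9  ker:de,dk,dq,dr,dw,ek,el,eq,er,et,ew,kl,kq,kr,ks,kw,lq,ls,lt,lw,qr,qs,qt,qw,rs,rt,rw,st,sw,tw
∂2: piv[bdk,bdr,bdw,beq,bet,bew,bkq,bkr,bkw,bqt,bqw,brw,btw,der,dew,dkl,dkq,dlq,dls,dqs,ekl,ekq,kls,klw,kqr,krs,lst,qrt,rsw] rk=29  ker:dkr,dkw,drw,elq,eqt,eqw,erw,etw,klq,kqs,kqw,krw,lqs,lqw,qrs,qrw,qtw,rtw
∂3: piv[bdkr,bdkw,bdrw,beqt,beqw,betw,bkqw,bkrw,bqtw,derw,dklq,dlqs,kqrs,qrtw] rk=14  ker:dkrw,eqtw
b_1=(39−9)−29=1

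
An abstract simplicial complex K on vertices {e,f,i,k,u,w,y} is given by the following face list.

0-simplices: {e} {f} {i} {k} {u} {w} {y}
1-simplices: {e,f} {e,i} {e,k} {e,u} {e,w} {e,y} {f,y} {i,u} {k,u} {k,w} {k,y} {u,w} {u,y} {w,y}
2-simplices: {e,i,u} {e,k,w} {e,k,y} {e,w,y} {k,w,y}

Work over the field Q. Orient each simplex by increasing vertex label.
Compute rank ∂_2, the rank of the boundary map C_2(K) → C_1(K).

n_0=7 n_1=14 n_2=5  [Q]
∂1: piv[ef,ei,ek,eu,ew,ey] rk=6  ker:fy,iu,ku,kw,ky,uw,uy,wy
∂2: piv[eiu,ekw,eky,ewy] rk=4  ker:kwy
rk∂_2=4

rank∂_2=4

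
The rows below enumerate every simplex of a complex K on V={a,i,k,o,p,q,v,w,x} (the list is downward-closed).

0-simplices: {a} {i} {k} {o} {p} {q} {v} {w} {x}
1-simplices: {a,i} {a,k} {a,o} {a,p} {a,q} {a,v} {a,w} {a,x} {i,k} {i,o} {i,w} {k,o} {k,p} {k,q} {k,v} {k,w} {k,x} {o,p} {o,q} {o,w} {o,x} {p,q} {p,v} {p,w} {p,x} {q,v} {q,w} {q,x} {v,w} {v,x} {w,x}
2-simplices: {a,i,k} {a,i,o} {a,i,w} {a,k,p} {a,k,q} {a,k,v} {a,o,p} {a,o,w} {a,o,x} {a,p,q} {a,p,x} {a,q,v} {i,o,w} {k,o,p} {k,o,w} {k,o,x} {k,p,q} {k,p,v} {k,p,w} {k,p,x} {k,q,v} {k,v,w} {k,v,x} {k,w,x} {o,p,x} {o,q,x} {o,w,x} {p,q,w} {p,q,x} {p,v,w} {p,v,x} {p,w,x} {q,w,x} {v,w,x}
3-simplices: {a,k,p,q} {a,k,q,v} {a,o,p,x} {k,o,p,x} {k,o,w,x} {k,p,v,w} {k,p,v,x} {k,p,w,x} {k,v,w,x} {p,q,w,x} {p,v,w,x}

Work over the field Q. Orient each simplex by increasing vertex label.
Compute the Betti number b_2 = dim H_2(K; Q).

n_0=9 n_1=31 n_2=34 n_3=11  [Q]
∂1: piv[ai,ak,ao,ap,aq,av,aw,ax] rk=8  ker:ik,io,iw,ko,kp,kq,kv,kw,kx,op,oq,ow,ox,pq,pv,pw,px,qv,qw,qx,vw,vx,wx
∂2: piv[aik,aio,aiw,akp,akq,akv,aop,aow,aox,apq,apx,aqv,kop,kow,kox,kpv,kpw,kvw,kvx,kwx,oqx,pqw,pqx] rk=23  ker:iow,kpq,kpx,kqv,opx,owx,pvw,pvx,pwx,qwx,vwx
∂3: piv[akpq,akqv,aopx,kopx,kowx,kpvw,kpvx,kpwx,kvwx,pqwx] rk=10  ker:pvwx
b_2=(34−23)−10=1

b_2=1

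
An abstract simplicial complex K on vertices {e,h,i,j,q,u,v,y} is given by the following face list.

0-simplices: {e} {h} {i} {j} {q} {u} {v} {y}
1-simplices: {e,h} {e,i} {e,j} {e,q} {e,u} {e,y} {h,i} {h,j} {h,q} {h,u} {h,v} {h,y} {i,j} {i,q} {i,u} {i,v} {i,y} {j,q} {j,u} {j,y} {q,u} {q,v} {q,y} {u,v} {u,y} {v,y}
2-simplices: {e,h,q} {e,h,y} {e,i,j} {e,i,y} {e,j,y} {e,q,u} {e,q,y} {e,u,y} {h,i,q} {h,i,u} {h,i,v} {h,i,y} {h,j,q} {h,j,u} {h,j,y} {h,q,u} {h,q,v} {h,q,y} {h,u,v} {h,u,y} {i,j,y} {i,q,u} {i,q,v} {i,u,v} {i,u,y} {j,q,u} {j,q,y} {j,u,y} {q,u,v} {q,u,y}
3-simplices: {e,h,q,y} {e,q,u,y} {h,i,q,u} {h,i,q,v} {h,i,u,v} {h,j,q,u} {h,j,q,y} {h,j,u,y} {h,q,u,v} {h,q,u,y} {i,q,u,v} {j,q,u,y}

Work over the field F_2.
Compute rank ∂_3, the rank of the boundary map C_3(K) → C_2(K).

n_0=8 n_1=26 n_2=30 n_3=12  [Z2]
∂1: piv[eh,ei,ej,eq,eu,ey,hv] rk=7  ker:hi,hj,hq,hu,hy,ij,iq,iu,iv,iy,jq,ju,jy,qu,qv,qy,uv,uy,vy
∂2: piv[ehq,ehy,eij,eiy,ejy,equ,eqy,euy,hiq,hiu,hiv,hiy,hjq,hju,hjy,hqu,hqv,huv] rk=18  ker:hqy,huy,ijy,iqu,iqv,iuv,iuy,jqu,jqy,juy,quv,quy
∂3: piv[ehqy,equy,hiqu,hiqv,hiuv,hjqu,hjqy,hjuy,hquv,hquy] rk=10  ker:iquv,jquy
rk∂_3=10

rank∂_3=10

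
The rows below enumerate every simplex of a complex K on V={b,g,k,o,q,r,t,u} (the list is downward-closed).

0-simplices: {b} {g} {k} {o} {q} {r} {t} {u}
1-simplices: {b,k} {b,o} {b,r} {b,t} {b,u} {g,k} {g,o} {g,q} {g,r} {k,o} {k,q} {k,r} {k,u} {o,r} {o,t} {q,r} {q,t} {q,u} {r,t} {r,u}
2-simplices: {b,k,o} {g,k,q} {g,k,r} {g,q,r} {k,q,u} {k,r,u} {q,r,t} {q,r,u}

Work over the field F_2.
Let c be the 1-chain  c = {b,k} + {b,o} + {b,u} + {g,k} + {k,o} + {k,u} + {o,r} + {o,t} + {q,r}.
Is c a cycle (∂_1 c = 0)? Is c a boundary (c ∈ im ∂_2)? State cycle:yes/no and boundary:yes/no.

cycle:no boundary:no

n_0=8 n_1=20 n_2=8  [Z2]
∂1: piv[bk,bo,br,bt,bu,gk,gq] rk=7  ker:go,gr,ko,kq,kr,ku,or,ot,qr,qt,qu,rt,ru
∂2: piv[bko,gkq,gkr,gqr,kqu,kru,qrt] rk=7  ker:qru
∂1c = {b} + {g} + {q} + {t}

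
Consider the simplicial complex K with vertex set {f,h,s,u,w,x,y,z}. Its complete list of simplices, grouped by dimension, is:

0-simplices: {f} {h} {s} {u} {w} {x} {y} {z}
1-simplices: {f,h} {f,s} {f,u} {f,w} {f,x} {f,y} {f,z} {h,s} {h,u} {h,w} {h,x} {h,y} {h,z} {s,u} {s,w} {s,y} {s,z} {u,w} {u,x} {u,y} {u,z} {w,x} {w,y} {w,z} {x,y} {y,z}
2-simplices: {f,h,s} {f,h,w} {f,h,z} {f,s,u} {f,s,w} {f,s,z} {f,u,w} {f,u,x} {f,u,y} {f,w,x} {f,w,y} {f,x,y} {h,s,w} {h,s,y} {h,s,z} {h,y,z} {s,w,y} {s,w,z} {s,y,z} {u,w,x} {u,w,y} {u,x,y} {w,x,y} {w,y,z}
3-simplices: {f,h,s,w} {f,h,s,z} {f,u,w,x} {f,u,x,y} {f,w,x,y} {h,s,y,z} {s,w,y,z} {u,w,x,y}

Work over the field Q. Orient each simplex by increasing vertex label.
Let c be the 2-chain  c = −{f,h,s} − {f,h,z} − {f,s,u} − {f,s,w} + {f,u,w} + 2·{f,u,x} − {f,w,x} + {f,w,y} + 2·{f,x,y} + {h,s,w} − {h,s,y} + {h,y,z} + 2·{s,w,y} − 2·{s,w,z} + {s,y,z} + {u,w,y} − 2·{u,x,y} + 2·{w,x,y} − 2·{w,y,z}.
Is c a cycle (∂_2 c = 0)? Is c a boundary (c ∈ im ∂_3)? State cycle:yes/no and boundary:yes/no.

n_0=8 n_1=26 n_2=24 n_3=8  [Q]
∂1: piv[fh,fs,fu,fw,fx,fy,fz] rk=7  ker:hs,hu,hw,hx,hy,hz,su,sw,sy,sz,uw,ux,uy,uz,wx,wy,wz,xy,yz
∂2: piv[fhs,fhw,fhz,fsu,fsw,fsz,fuw,fux,fuy,fwx,fwy,fxy,hsy,hyz,swy,swz] rk=16  ker:hsw,hsz,syz,uwx,uwy,uxy,wxy,wyz
∂3: piv[fhsw,fhsz,fuwx,fuxy,fwxy,hsyz,swyz,uwxy] rk=8
∂2c = −2·{f,h} − {f,s} + 4·{f,u} + {f,x} − 3·{f,y} + {f,z} − {h,s} − {h,w} + 2·{h,y} − 2·{h,z} − {s,u} − 2·{s,y} + {s,z} + 2·{u,w} + {u,y} + {w,x} + 2·{x,y}

cycle:no boundary:no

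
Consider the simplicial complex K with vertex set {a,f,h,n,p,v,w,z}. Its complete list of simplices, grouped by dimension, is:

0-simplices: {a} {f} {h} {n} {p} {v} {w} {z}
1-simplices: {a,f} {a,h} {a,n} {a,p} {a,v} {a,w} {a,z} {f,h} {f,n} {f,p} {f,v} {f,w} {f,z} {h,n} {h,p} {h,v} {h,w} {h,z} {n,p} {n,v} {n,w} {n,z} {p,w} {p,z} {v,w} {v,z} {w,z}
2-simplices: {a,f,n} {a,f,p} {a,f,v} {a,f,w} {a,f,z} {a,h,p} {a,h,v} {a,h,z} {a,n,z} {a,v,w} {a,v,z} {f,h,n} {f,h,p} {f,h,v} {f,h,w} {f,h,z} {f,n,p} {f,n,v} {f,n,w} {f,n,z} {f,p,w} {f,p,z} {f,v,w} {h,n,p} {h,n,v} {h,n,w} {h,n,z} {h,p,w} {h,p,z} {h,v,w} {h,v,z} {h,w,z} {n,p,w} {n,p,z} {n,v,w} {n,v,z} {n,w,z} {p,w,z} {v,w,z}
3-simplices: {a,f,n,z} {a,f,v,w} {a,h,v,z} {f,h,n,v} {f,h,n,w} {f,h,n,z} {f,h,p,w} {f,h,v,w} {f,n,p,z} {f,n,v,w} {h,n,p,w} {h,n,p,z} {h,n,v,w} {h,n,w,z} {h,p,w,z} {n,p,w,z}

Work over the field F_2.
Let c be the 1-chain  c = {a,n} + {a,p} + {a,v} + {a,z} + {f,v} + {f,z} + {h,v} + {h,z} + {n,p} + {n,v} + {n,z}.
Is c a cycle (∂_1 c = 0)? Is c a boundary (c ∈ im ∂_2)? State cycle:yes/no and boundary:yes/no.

n_0=8 n_1=27 n_2=39 n_3=16  [Z2]
∂1: piv[af,ah,an,ap,av,aw,az] rk=7  ker:fh,fn,fp,fv,fw,fz,hn,hp,hv,hw,hz,np,nv,nw,nz,pw,pz,vw,vz,wz
∂2: piv[afn,afp,afv,afw,afz,ahp,ahv,ahz,anz,avw,avz,fhn,fhp,fhw,fnp,fnv,fnw,fpw,fpz,hwz] rk=20  ker:fhv,fhz,fnz,fvw,hnp,hnv,hnw,hnz,hpw,hpz,hvw,hvz,npw,npz,nvw,nvz,nwz,pwz,vwz
∂3: piv[afnz,afvw,ahvz,fhnv,fhnw,fhnz,fhpw,fhvw,fnpz,fnvw,hnpw,hnpz,hnwz,hpwz] rk=14  ker:hnvw,npwz
∂1c = 0
c vs im∂2: reduces to 0 ⇒ boundary

cycle:yes boundary:yes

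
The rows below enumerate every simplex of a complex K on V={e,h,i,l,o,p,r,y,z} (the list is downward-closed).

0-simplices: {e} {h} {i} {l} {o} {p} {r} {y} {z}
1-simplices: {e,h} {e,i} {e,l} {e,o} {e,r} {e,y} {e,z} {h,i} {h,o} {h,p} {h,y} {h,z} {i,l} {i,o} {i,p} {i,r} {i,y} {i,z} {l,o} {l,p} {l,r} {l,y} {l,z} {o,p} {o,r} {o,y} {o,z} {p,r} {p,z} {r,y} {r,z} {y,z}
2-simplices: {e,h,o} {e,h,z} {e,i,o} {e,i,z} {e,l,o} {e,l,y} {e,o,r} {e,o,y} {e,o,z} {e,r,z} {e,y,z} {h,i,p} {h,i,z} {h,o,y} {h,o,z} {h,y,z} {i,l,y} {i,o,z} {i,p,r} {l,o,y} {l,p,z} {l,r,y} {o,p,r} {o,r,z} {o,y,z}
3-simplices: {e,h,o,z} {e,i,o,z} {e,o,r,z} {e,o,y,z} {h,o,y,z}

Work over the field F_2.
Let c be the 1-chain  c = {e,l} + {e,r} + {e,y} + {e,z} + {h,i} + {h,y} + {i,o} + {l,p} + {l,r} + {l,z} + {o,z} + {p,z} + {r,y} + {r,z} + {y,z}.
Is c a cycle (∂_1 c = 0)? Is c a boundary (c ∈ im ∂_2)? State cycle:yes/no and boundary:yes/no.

n_0=9 n_1=32 n_2=25 n_3=5  [Z2]
∂1: piv[eh,ei,el,eo,er,ey,ez,hp] rk=8  ker:hi,ho,hy,hz,il,io,ip,ir,iy,iz,lo,lp,lr,ly,lz,op,or,oy,oz,pr,pz,ry,rz,yz
∂2: piv[eho,ehz,eio,eiz,elo,ely,eor,eoy,eoz,erz,eyz,hip,hiz,hoy,ily,ipr,lpz,lry,opr] rk=19  ker:hoz,hyz,ioz,loy,orz,oyz
∂3: piv[ehoz,eioz,eorz,eoyz,hoyz] rk=5
∂1c = 0
c vs im∂2: reduces to 0 ⇒ boundary

cycle:yes boundary:yes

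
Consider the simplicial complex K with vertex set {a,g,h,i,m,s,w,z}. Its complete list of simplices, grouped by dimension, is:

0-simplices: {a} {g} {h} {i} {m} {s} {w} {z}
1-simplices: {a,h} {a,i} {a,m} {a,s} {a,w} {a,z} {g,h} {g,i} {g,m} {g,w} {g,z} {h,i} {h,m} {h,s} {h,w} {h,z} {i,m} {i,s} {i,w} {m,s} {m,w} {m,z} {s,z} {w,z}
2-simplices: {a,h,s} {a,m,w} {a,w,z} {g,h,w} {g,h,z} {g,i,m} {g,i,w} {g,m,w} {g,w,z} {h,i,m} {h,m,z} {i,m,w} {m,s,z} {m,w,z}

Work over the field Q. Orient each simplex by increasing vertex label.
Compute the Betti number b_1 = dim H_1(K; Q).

b_1=4

n_0=8 n_1=24 n_2=14  [Q]
∂1: piv[ah,ai,am,as,aw,az,gh] rk=7  ker:gi,gm,gw,gz,hi,hm,hs,hw,hz,im,is,iw,ms,mw,mz,sz,wz
∂2: piv[ahs,amw,awz,ghw,ghz,gim,giw,gmw,gwz,him,hmz,msz,mwz] rk=13  ker:imw
b_1=(24−7)−13=4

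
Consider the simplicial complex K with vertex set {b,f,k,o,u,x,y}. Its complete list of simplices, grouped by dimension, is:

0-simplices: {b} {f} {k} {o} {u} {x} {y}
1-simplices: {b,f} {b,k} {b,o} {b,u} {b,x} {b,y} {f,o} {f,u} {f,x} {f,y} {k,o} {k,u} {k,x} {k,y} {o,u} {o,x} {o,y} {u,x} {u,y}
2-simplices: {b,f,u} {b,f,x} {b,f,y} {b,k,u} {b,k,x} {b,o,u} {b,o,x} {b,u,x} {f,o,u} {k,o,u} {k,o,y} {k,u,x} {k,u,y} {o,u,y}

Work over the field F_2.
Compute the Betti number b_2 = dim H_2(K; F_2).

n_0=7 n_1=19 n_2=14  [Z2]
∂1: piv[bf,bk,bo,bu,bx,by] rk=6  ker:fo,fu,fx,fy,ko,ku,kx,ky,ou,ox,oy,ux,uy
∂2: piv[bfu,bfx,bfy,bku,bkx,bou,box,bux,fou,kou,koy,kuy] rk=12  ker:kux,ouy
b_2=(14−12)−0=2

b_2=2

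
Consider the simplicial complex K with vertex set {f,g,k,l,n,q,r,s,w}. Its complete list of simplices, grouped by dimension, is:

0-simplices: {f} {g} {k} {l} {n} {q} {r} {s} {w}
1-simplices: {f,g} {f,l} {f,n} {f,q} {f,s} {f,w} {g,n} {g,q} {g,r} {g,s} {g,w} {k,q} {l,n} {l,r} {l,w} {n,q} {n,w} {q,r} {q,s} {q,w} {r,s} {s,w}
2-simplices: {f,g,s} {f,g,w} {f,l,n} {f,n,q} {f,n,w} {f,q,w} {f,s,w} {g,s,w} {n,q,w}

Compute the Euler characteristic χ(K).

n_0=9 n_1=22 n_2=9
χ=+9−22+9=-4

χ(K)=-4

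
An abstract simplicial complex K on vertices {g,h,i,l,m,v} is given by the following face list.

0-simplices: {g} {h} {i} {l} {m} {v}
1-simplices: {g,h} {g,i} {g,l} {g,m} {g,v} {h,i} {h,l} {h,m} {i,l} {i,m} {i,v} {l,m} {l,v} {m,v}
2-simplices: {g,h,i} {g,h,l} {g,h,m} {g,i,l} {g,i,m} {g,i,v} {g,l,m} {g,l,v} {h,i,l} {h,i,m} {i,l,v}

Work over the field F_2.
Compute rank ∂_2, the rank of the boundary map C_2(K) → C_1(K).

n_0=6 n_1=14 n_2=11  [Z2]
∂1: piv[gh,gi,gl,gm,gv] rk=5  ker:hi,hl,hm,il,im,iv,lm,lv,mv
∂2: piv[ghi,ghl,ghm,gil,gim,giv,glm,glv] rk=8  ker:hil,him,ilv
rk∂_2=8

rank∂_2=8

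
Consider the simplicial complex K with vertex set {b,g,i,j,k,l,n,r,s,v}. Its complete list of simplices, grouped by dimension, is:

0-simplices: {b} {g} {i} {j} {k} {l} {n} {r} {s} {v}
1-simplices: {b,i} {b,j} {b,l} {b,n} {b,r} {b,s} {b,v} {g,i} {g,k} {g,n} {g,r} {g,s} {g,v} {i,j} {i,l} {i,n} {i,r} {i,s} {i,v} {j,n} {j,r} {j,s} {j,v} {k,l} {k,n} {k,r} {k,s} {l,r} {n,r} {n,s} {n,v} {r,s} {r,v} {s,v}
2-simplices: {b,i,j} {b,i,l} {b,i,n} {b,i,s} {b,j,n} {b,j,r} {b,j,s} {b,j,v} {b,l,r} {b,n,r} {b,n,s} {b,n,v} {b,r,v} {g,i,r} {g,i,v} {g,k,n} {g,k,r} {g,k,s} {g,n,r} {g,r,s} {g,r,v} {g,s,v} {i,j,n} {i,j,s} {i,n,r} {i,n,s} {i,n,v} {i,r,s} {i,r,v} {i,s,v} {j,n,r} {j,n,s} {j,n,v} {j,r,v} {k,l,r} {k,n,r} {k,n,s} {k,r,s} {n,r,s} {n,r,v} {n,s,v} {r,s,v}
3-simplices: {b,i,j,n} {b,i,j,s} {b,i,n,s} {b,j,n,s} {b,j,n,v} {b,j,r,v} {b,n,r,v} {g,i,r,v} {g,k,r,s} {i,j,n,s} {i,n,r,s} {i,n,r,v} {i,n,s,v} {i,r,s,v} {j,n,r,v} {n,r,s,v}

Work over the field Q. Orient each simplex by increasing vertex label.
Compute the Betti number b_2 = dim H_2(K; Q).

b_2=3

n_0=10 n_1=34 n_2=42 n_3=16  [Q]
∂1: piv[bi,bj,bl,bn,br,bs,bv,gi,gk] rk=9  ker:gn,gr,gs,gv,ij,il,in,ir,is,iv,jn,jr,js,jv,kl,kn,kr,ks,lr,nr,ns,nv,rs,rv,sv
∂2: piv[bij,bil,bin,bis,bjn,bjr,bjs,bjv,blr,bnr,bns,bnv,brv,gir,giv,gkn,gkr,gks,gnr,grs,grv,gsv,inr,irs,klr] rk=25  ker:ijn,ijs,ins,inv,irv,isv,jnr,jns,jnv,jrv,knr,kns,krs,nrs,nrv,nsv,rsv
∂3: piv[bijn,bijs,bins,bjns,bjnv,bjrv,bnrv,girv,gkrs,inrs,inrv,insv,irsv,jnrv] rk=14  ker:ijns,nrsv
b_2=(42−25)−14=3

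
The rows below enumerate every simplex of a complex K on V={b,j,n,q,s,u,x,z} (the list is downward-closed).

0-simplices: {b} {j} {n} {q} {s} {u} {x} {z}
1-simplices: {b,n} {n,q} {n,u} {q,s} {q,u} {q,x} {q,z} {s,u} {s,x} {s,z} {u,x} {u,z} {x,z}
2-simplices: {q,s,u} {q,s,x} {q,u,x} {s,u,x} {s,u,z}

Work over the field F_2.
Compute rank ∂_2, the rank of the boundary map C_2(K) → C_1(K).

n_0=8 n_1=13 n_2=5  [Z2]
∂1: piv[bn,nq,nu,qs,qx,qz] rk=6  ker:qu,su,sx,sz,ux,uz,xz
∂2: piv[qsu,qsx,qux,suz] rk=4  ker:sux
rk∂_2=4

rank∂_2=4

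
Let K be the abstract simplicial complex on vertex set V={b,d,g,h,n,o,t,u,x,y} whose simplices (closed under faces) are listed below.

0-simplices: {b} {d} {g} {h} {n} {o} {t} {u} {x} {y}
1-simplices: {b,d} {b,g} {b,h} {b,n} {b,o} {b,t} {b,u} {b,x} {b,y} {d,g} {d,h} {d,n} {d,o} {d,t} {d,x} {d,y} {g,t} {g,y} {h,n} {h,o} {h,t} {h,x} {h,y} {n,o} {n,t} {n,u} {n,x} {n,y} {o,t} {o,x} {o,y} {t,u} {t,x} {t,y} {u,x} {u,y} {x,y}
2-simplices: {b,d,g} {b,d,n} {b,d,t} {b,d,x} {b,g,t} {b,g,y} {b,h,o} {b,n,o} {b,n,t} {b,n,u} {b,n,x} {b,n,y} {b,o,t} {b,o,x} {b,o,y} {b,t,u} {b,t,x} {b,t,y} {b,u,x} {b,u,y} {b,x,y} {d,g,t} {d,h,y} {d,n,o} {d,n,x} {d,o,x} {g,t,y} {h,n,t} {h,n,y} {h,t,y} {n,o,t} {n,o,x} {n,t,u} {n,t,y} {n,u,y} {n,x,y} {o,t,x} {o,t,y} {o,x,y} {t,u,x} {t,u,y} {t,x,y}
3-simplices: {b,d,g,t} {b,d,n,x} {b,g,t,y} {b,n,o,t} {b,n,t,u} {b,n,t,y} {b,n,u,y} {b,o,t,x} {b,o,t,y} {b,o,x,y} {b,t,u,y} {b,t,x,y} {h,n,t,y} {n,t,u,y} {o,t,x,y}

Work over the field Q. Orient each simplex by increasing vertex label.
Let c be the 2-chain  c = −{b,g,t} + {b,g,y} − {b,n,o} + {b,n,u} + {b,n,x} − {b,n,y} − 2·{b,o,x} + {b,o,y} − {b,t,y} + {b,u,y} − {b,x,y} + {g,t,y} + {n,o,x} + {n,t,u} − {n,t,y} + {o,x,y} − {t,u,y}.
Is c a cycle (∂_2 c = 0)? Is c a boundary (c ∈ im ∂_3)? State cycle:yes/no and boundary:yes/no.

n_0=10 n_1=37 n_2=42 n_3=15  [Q]
∂1: piv[bd,bg,bh,bn,bo,bt,bu,bx,by] rk=9  ker:dg,dh,dn,do,dt,dx,dy,gt,gy,hn,ho,ht,hx,hy,no,nt,nu,nx,ny,ot,ox,oy,tu,tx,ty,ux,uy,xy
∂2: piv[bdg,bdn,bdt,bdx,bgt,bgy,bho,bno,bnt,bnu,bnx,bny,bot,box,boy,btu,btx,bty,bux,buy,bxy,dhy,dno,hnt,hny] rk=25  ker:dgt,dnx,dox,gty,hty,not,nox,ntu,nty,nuy,nxy,otx,oty,oxy,tux,tuy,txy
∂3: piv[bdgt,bdnx,bgty,bnot,bntu,bnty,bnuy,botx,boty,boxy,btuy,btxy,hnty] rk=13  ker:ntuy,otxy
∂2c = 0
c vs im∂3: residual ≠ 0 ⇒ not boundary

cycle:yes boundary:no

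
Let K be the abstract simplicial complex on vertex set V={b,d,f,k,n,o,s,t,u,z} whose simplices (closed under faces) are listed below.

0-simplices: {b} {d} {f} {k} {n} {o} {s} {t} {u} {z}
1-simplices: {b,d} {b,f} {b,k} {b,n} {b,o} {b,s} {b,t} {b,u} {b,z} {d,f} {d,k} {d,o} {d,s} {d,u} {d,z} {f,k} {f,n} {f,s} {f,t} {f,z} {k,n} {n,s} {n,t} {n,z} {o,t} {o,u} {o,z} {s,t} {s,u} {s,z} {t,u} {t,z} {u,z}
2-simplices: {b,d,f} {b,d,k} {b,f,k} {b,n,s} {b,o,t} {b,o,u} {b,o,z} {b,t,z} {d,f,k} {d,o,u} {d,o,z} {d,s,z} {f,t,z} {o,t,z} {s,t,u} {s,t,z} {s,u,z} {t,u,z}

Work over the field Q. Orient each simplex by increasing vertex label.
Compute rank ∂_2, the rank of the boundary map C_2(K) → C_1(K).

n_0=10 n_1=33 n_2=18  [Q]
∂1: piv[bd,bf,bk,bn,bo,bs,bt,bu,bz] rk=9  ker:df,dk,do,ds,du,dz,fk,fn,fs,ft,fz,kn,ns,nt,nz,ot,ou,oz,st,su,sz,tu,tz,uz
∂2: piv[bdf,bdk,bfk,bns,bot,bou,boz,btz,dou,doz,dsz,ftz,stu,stz,suz] rk=15  ker:dfk,otz,tuz
rk∂_2=15

rank∂_2=15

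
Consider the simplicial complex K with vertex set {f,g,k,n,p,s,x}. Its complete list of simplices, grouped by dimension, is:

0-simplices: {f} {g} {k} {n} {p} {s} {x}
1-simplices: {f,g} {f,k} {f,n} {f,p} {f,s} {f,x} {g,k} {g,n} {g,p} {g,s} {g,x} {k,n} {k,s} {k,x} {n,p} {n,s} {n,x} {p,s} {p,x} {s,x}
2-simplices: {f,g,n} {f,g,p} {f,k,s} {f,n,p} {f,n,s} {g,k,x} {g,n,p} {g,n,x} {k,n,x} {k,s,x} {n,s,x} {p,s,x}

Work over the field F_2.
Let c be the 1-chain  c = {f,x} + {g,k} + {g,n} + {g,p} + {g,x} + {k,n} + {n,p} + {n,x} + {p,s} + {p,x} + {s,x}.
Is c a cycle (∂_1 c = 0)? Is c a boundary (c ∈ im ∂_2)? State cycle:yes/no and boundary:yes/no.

n_0=7 n_1=20 n_2=12  [Z2]
∂1: piv[fg,fk,fn,fp,fs,fx] rk=6  ker:gk,gn,gp,gs,gx,kn,ks,kx,np,ns,nx,ps,px,sx
∂2: piv[fgn,fgp,fks,fnp,fns,gkx,gnx,knx,ksx,nsx,psx] rk=11  ker:gnp
∂1c = {f} + {x}

cycle:no boundary:no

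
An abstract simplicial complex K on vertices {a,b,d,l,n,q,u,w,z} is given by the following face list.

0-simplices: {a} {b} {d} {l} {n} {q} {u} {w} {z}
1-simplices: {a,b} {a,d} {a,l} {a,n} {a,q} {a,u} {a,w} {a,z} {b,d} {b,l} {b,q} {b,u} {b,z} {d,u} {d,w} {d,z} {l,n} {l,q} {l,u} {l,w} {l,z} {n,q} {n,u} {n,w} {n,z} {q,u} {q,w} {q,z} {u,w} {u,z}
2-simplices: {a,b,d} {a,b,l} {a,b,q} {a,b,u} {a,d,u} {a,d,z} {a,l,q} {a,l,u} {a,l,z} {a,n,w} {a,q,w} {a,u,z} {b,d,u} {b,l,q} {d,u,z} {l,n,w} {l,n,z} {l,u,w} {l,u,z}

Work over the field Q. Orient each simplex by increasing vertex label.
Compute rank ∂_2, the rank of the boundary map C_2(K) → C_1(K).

rank∂_2=15

n_0=9 n_1=30 n_2=19  [Q]
∂1: piv[ab,ad,al,an,aq,au,aw,az] rk=8  ker:bd,bl,bq,bu,bz,du,dw,dz,ln,lq,lu,lw,lz,nq,nu,nw,nz,qu,qw,qz,uw,uz
∂2: piv[abd,abl,abq,abu,adu,adz,alq,alu,alz,anw,aqw,auz,lnw,lnz,luw] rk=15  ker:bdu,blq,duz,luz
rk∂_2=15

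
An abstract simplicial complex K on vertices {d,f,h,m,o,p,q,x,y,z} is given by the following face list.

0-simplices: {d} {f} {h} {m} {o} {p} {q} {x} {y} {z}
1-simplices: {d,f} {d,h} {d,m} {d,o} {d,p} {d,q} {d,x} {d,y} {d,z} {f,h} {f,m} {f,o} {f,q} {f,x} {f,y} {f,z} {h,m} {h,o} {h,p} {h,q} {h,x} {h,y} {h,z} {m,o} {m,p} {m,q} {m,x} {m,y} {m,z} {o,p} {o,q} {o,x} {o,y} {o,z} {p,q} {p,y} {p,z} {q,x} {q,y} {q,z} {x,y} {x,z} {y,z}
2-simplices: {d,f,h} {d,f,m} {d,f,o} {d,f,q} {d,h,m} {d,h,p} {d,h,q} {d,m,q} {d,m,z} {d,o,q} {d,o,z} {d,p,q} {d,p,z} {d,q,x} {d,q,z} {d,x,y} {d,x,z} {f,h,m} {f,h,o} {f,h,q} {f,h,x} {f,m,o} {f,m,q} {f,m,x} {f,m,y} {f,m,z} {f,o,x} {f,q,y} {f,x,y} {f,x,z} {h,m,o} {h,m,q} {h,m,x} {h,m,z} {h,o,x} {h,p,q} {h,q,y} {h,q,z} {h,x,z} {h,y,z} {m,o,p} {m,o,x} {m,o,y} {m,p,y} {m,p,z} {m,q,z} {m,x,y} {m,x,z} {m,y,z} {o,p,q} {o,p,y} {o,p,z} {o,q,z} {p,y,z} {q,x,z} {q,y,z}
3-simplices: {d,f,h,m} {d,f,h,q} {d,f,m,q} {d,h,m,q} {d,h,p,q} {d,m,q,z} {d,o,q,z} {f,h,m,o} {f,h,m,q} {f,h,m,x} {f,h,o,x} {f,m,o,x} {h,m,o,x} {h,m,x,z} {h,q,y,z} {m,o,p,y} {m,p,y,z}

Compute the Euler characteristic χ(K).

n_0=10 n_1=43 n_2=56 n_3=17
χ=+10−43+56−17=6

χ(K)=6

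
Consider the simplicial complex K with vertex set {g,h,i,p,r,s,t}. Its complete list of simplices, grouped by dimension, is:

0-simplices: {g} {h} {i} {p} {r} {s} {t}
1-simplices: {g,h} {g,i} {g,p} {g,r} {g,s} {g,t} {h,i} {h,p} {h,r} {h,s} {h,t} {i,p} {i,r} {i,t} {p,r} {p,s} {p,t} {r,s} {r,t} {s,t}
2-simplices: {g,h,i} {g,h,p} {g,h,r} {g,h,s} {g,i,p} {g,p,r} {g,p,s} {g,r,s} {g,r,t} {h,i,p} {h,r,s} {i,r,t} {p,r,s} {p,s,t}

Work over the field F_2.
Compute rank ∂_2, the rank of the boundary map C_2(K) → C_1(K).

rank∂_2=11

n_0=7 n_1=20 n_2=14  [Z2]
∂1: piv[gh,gi,gp,gr,gs,gt] rk=6  ker:hi,hp,hr,hs,ht,ip,ir,it,pr,ps,pt,rs,rt,st
∂2: piv[ghi,ghp,ghr,ghs,gip,gpr,gps,grs,grt,irt,pst] rk=11  ker:hip,hrs,prs
rk∂_2=11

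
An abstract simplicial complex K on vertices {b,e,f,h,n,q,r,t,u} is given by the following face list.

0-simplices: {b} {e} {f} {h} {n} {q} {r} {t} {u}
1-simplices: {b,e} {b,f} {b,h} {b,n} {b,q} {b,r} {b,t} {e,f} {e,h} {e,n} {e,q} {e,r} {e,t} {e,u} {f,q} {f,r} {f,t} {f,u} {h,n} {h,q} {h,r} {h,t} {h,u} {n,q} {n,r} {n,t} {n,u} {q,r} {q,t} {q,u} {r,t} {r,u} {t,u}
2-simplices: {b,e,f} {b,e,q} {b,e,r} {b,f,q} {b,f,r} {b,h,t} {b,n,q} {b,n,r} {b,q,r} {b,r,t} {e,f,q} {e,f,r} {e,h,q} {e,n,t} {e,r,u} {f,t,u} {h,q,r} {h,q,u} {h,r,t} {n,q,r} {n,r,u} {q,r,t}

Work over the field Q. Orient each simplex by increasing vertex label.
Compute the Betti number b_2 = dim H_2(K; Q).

n_0=9 n_1=33 n_2=22  [Q]
∂1: piv[be,bf,bh,bn,bq,br,bt,eu] rk=8  ker:ef,eh,en,eq,er,et,fq,fr,ft,fu,hn,hq,hr,ht,hu,nq,nr,nt,nu,qr,qt,qu,rt,ru,tu
∂2: piv[bef,beq,ber,bfq,bfr,bht,bnq,bnr,bqr,brt,ehq,ent,eru,ftu,hqr,hqu,hrt,nru,qrt] rk=19  ker:efq,efr,nqr
b_2=(22−19)−0=3

b_2=3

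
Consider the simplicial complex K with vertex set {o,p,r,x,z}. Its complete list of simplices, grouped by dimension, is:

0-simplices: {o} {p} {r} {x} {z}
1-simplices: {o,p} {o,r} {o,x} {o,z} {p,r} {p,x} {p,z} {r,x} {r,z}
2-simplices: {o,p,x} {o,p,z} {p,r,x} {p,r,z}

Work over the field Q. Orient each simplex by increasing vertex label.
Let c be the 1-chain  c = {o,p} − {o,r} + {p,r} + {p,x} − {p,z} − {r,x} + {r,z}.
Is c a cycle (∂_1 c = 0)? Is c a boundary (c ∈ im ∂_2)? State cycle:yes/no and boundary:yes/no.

n_0=5 n_1=9 n_2=4  [Q]
∂1: piv[op,or,ox,oz] rk=4  ker:pr,px,pz,rx,rz
∂2: piv[opx,opz,prx,prz] rk=4
∂1c = 0
c vs im∂2: residual ≠ 0 ⇒ not boundary

cycle:yes boundary:no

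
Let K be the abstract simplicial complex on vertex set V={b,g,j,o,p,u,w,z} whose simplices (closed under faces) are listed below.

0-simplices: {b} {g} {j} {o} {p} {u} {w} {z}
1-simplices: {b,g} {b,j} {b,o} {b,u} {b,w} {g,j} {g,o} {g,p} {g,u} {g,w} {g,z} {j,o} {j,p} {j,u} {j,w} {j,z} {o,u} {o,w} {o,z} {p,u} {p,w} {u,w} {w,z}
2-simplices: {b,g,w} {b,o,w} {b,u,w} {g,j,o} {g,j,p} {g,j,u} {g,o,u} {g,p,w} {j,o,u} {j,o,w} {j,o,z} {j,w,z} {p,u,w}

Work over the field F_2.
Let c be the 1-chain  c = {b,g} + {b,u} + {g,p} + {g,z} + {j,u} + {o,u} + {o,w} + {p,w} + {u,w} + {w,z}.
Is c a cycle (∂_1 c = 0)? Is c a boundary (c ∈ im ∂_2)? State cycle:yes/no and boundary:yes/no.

n_0=8 n_1=23 n_2=13  [Z2]
∂1: piv[bg,bj,bo,bu,bw,gp,gz] rk=7  ker:gj,go,gu,gw,jo,jp,ju,jw,jz,ou,ow,oz,pu,pw,uw,wz
∂2: piv[bgw,bow,buw,gjo,gjp,gju,gou,gpw,jow,joz,jwz,puw] rk=12  ker:jou
∂1c = {g} + {j}

cycle:no boundary:no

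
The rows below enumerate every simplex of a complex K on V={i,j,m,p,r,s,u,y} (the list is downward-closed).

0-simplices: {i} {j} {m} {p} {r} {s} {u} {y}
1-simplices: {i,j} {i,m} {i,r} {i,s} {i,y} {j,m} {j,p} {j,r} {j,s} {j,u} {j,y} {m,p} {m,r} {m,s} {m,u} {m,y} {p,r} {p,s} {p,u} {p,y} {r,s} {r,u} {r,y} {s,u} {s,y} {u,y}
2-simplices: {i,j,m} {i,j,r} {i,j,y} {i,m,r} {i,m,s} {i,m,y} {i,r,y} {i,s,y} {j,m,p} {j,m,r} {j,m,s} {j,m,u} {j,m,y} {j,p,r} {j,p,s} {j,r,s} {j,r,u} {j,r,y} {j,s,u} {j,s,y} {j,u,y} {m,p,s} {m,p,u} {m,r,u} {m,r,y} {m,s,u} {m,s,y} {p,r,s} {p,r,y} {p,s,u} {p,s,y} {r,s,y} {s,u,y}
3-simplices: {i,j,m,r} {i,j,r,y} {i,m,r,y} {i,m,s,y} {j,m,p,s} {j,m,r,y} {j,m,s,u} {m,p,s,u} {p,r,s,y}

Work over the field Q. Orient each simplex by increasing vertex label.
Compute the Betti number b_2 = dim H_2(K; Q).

n_0=8 n_1=26 n_2=33 n_3=9  [Q]
∂1: piv[ij,im,ir,is,iy,jp,ju] rk=7  ker:jm,jr,js,jy,mp,mr,ms,mu,my,pr,ps,pu,py,rs,ru,ry,su,sy,uy
∂2: piv[ijm,ijr,ijy,imr,ims,imy,iry,isy,jmp,jms,jmu,jpr,jps,jrs,jru,jsu,juy,mpu,pry] rk=19  ker:jmr,jmy,jry,jsy,mps,mru,mry,msu,msy,prs,psu,psy,rsy,suy
∂3: piv[ijmr,ijry,imry,imsy,jmps,jmry,jmsu,mpsu,prsy] rk=9
b_2=(33−19)−9=5

b_2=5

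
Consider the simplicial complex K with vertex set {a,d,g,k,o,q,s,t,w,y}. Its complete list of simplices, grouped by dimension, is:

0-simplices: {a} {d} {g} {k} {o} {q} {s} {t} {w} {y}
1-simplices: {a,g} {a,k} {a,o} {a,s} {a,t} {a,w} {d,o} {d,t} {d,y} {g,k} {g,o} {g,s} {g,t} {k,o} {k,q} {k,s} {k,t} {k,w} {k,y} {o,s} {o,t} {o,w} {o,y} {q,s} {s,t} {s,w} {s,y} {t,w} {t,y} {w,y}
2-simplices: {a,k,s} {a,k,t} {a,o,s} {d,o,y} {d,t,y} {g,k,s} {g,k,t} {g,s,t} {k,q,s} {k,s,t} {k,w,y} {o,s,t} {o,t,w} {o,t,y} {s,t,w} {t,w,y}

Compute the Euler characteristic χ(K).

n_0=10 n_1=30 n_2=16
χ=+10−30+16=-4

χ(K)=-4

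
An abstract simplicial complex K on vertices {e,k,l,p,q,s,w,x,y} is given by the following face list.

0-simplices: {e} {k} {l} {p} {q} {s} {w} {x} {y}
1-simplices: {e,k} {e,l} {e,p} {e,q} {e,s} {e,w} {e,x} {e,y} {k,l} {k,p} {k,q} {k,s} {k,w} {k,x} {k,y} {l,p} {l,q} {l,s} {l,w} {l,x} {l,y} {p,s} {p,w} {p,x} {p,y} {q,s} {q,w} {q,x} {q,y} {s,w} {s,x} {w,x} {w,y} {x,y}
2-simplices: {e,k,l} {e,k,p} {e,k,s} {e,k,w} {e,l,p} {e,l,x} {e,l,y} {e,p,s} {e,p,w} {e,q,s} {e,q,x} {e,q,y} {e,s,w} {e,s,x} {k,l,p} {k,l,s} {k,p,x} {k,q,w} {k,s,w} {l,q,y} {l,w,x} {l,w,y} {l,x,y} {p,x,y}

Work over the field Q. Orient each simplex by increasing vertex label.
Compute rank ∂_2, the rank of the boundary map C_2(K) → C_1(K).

n_0=9 n_1=34 n_2=24  [Q]
∂1: piv[ek,el,ep,eq,es,ew,ex,ey] rk=8  ker:kl,kp,kq,ks,kw,kx,ky,lp,lq,ls,lw,lx,ly,ps,pw,px,py,qs,qw,qx,qy,sw,sx,wx,wy,xy
∂2: piv[ekl,ekp,eks,ekw,elp,elx,ely,eps,epw,eqs,eqx,eqy,esw,esx,kls,kpx,kqw,lqy,lwx,lwy,lxy,pxy] rk=22  ker:klp,ksw
rk∂_2=22

rank∂_2=22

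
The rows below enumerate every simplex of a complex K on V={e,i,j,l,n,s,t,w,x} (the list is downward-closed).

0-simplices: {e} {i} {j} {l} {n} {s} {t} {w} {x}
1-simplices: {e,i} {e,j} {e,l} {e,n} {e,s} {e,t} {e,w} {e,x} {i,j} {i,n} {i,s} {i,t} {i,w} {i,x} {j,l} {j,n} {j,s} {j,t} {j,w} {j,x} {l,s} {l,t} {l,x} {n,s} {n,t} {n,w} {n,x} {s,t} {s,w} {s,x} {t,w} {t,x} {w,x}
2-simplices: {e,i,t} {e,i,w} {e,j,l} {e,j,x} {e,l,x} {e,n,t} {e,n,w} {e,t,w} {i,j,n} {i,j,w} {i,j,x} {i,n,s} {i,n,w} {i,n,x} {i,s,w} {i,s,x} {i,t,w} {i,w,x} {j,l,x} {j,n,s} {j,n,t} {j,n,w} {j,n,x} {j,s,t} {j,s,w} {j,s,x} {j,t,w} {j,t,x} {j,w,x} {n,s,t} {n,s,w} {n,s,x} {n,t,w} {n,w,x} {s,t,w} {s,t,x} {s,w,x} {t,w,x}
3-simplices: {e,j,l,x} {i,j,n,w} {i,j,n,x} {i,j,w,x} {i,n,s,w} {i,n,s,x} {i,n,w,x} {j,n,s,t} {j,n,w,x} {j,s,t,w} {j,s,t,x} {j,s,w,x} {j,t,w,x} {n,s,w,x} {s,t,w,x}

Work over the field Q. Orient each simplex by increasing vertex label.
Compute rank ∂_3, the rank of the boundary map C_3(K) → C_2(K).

rank∂_3=13

n_0=9 n_1=33 n_2=38 n_3=15  [Q]
∂1: piv[ei,ej,el,en,es,et,ew,ex] rk=8  ker:ij,in,is,it,iw,ix,jl,jn,js,jt,jw,jx,ls,lt,lx,ns,nt,nw,nx,st,sw,sx,tw,tx,wx
∂2: piv[eit,eiw,ejl,ejx,elx,ent,enw,etw,ijn,ijw,ijx,ins,inw,inx,isw,isx,iwx,jns,jnt,jst,jtx] rk=21  ker:itw,jlx,jnw,jnx,jsw,jsx,jtw,jwx,nst,nsw,nsx,ntw,nwx,stw,stx,swx,twx
∂3: piv[ejlx,ijnw,ijnx,ijwx,insw,insx,inwx,jnst,jstw,jstx,jswx,jtwx,nswx] rk=13  ker:jnwx,stwx
rk∂_3=13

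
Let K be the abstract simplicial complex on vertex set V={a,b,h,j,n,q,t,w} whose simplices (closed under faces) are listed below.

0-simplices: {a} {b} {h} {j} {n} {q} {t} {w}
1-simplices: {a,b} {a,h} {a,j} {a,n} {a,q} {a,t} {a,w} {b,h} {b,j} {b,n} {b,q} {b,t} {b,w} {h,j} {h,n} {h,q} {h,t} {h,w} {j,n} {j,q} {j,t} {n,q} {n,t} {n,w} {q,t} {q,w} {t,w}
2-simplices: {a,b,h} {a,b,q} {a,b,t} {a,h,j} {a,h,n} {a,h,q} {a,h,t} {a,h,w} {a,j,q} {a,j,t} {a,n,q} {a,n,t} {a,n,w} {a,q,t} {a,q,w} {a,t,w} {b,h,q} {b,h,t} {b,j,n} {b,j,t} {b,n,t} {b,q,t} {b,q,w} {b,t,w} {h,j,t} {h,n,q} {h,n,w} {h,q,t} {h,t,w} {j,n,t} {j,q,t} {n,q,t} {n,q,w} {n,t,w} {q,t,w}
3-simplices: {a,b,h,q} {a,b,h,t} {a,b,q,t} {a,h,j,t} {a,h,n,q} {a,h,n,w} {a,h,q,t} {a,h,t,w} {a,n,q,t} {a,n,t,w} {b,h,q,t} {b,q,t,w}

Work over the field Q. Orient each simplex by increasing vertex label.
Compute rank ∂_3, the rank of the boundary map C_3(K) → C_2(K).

rank∂_3=11

n_0=8 n_1=27 n_2=35 n_3=12  [Q]
∂1: piv[ab,ah,aj,an,aq,at,aw] rk=7  ker:bh,bj,bn,bq,bt,bw,hj,hn,hq,ht,hw,jn,jq,jt,nq,nt,nw,qt,qw,tw
∂2: piv[abh,abq,abt,ahj,ahn,ahq,aht,ahw,ajq,ajt,anq,ant,anw,aqt,aqw,atw,bjn,bjt,bnt,bqw] rk=20  ker:bhq,bht,bqt,btw,hjt,hnq,hnw,hqt,htw,jnt,jqt,nqt,nqw,ntw,qtw
∂3: piv[abhq,abht,abqt,ahjt,ahnq,ahnw,ahqt,ahtw,anqt,antw,bqtw] rk=11  ker:bhqt
rk∂_3=11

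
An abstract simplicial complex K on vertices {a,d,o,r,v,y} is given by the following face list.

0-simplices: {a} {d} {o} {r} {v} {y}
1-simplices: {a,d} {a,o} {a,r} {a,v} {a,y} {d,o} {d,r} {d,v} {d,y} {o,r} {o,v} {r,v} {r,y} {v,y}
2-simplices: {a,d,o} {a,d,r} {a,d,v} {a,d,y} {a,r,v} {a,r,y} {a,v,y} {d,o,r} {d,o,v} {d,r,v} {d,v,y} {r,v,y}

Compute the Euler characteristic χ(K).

n_0=6 n_1=14 n_2=12
χ=+6−14+12=4

χ(K)=4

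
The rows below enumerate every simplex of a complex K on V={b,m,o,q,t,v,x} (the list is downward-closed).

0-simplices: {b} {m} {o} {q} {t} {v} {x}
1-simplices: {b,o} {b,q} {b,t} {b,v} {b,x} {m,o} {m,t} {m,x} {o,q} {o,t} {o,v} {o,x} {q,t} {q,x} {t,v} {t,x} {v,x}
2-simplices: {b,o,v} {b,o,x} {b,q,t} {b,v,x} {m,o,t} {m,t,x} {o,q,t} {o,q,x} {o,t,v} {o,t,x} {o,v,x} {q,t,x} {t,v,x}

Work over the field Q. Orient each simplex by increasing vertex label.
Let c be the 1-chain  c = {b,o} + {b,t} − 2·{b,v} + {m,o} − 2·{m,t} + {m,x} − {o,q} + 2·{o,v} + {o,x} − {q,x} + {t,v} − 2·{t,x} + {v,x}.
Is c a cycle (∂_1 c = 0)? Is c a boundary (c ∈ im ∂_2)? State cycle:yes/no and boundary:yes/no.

n_0=7 n_1=17 n_2=13  [Q]
∂1: piv[bo,bq,bt,bv,bx,mo] rk=6  ker:mt,mx,oq,ot,ov,ox,qt,qx,tv,tx,vx
∂2: piv[bov,box,bqt,bvx,mot,mtx,oqt,oqx,otv,otx] rk=10  ker:ovx,qtx,tvx
∂1c = 0
c vs im∂2: residual ≠ 0 ⇒ not boundary

cycle:yes boundary:no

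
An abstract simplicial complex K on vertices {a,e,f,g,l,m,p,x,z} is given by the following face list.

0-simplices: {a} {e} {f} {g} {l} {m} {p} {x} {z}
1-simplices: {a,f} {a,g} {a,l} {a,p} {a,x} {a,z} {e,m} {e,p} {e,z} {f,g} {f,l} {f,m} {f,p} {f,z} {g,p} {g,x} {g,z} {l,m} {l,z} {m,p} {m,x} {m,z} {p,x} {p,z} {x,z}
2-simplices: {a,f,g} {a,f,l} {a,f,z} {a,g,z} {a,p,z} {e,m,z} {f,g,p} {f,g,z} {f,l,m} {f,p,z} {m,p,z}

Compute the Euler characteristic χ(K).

χ(K)=-5

n_0=9 n_1=25 n_2=11
χ=+9−25+11=-5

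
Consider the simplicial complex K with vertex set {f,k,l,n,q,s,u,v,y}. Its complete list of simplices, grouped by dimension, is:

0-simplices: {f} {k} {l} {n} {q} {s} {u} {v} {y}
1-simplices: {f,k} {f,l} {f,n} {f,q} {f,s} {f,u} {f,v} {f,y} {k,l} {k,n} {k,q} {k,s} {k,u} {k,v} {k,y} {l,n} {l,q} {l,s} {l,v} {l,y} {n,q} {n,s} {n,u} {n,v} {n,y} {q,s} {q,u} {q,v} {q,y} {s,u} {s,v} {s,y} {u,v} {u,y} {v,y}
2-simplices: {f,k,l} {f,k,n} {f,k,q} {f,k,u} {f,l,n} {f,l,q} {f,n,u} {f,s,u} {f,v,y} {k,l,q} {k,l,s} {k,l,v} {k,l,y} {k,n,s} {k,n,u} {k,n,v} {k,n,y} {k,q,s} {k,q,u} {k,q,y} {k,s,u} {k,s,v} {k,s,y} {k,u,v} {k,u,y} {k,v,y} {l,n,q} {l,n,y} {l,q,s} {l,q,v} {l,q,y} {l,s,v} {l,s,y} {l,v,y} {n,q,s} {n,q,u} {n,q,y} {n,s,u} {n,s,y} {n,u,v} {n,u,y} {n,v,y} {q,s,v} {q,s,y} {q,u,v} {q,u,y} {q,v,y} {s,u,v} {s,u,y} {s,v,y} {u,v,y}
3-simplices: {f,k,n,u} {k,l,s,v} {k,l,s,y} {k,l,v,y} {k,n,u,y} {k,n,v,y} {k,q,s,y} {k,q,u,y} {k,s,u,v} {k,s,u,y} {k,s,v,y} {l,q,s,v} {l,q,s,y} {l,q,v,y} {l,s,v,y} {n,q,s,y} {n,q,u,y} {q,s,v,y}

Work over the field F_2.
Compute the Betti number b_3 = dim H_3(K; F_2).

b_3=2

n_0=9 n_1=35 n_2=51 n_3=18  [Z2]
∂1: piv[fk,fl,fn,fq,fs,fu,fv,fy] rk=8  ker:kl,kn,kq,ks,ku,kv,ky,ln,lq,ls,lv,ly,nq,ns,nu,nv,ny,qs,qu,qv,qy,su,sv,sy,uv,uy,vy
∂2: piv[fkl,fkn,fkq,fku,fln,flq,fnu,fsu,fvy,kls,klv,kly,kns,knv,kny,kqs,kqu,kqy,ksu,ksv,ksy,kuv,kuy,kvy,lnq,lqv] rk=26  ker:klq,knu,lny,lqs,lqy,lsv,lsy,lvy,nqs,nqu,nqy,nsu,nsy,nuv,nuy,nvy,qsv,qsy,quv,quy,qvy,suv,suy,svy,uvy
∂3: piv[fknu,klsv,klsy,klvy,knuy,knvy,kqsy,kquy,ksuv,ksuy,ksvy,lqsv,lqsy,lqvy,nqsy,nquy] rk=16  ker:lsvy,qsvy
b_3=(18−16)−0=2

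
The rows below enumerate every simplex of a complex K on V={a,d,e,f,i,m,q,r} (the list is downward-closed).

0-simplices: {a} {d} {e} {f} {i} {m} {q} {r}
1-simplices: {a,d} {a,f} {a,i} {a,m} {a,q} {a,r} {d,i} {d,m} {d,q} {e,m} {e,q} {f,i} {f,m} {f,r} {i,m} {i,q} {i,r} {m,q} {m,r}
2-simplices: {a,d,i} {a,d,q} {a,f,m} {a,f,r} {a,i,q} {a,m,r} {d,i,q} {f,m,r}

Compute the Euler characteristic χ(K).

n_0=8 n_1=19 n_2=8
χ=+8−19+8=-3

χ(K)=-3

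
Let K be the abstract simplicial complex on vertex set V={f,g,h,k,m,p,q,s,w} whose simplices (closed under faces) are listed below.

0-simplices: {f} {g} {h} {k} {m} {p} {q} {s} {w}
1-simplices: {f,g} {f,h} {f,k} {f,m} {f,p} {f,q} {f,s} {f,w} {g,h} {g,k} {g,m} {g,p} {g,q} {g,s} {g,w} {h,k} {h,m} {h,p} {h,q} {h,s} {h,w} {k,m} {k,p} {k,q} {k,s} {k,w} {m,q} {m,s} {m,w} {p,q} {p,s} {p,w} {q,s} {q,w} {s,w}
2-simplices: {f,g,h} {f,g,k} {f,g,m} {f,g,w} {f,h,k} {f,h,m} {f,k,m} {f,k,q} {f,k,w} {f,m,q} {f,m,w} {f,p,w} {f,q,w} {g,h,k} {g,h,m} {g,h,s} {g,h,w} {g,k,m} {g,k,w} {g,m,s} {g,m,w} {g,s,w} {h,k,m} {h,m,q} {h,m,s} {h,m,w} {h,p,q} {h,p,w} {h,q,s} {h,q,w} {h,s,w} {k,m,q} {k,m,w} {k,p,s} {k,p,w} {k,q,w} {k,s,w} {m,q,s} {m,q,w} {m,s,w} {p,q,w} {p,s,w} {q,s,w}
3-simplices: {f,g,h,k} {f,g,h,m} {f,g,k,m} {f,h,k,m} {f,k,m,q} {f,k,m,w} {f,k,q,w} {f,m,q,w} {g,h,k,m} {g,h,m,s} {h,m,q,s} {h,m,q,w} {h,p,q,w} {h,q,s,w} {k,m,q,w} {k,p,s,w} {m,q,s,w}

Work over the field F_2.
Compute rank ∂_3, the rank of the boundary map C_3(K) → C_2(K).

n_0=9 n_1=35 n_2=43 n_3=17  [Z2]
∂1: piv[fg,fh,fk,fm,fp,fq,fs,fw] rk=8  ker:gh,gk,gm,gp,gq,gs,gw,hk,hm,hp,hq,hs,hw,km,kp,kq,ks,kw,mq,ms,mw,pq,ps,pw,qs,qw,sw
∂2: piv[fgh,fgk,fgm,fgw,fhk,fhm,fkm,fkq,fkw,fmq,fmw,fpw,fqw,ghs,ghw,gms,gsw,hmq,hpq,hpw,hqs,kps,kpw,ksw] rk=24  ker:ghk,ghm,gkm,gkw,gmw,hkm,hms,hmw,hqw,hsw,kmq,kmw,kqw,mqs,mqw,msw,pqw,psw,qsw
∂3: piv[fghk,fghm,fgkm,fhkm,fkmq,fkmw,fkqw,fmqw,ghms,hmqs,hmqw,hpqw,hqsw,kpsw,mqsw] rk=15  ker:ghkm,kmqw
rk∂_3=15

rank∂_3=15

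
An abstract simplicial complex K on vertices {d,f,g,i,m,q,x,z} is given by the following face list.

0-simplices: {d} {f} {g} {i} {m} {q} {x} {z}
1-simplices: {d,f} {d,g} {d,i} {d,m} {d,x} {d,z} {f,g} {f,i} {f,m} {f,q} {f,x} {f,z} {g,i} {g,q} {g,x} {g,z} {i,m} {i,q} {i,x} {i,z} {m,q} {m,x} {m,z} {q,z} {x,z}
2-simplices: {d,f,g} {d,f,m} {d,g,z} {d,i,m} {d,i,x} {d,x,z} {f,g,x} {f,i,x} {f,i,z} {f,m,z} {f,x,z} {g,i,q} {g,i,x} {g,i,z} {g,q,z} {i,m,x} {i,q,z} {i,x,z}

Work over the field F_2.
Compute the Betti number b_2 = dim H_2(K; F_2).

b_2=2

n_0=8 n_1=25 n_2=18  [Z2]
∂1: piv[df,dg,di,dm,dx,dz,fq] rk=7  ker:fg,fi,fm,fx,fz,gi,gq,gx,gz,im,iq,ix,iz,mq,mx,mz,qz,xz
∂2: piv[dfg,dfm,dgz,dim,dix,dxz,fgx,fix,fiz,fmz,fxz,giq,gix,giz,gqz,imx] rk=16  ker:iqz,ixz
b_2=(18−16)−0=2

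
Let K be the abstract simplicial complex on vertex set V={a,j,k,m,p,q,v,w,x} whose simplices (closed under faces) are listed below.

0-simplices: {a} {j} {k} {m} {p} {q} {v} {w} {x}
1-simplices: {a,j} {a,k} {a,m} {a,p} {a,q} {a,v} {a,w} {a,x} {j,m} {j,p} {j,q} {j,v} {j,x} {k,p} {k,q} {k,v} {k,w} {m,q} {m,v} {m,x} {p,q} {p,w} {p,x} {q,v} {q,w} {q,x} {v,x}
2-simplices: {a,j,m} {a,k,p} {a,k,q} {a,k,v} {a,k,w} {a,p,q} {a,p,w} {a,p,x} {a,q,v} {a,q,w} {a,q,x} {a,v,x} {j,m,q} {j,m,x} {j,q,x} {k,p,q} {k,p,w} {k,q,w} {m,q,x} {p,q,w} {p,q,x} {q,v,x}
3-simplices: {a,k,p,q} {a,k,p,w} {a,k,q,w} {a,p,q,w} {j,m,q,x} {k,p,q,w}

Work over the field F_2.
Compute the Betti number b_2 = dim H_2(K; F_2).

n_0=9 n_1=27 n_2=22 n_3=6  [Z2]
∂1: piv[aj,ak,am,ap,aq,av,aw,ax] rk=8  ker:jm,jp,jq,jv,jx,kp,kq,kv,kw,mq,mv,mx,pq,pw,px,qv,qw,qx,vx
∂2: piv[ajm,akp,akq,akv,akw,apq,apw,apx,aqv,aqw,aqx,avx,jmq,jmx,jqx] rk=15  ker:kpq,kpw,kqw,mqx,pqw,pqx,qvx
∂3: piv[akpq,akpw,akqw,apqw,jmqx] rk=5  ker:kpqw
b_2=(22−15)−5=2

b_2=2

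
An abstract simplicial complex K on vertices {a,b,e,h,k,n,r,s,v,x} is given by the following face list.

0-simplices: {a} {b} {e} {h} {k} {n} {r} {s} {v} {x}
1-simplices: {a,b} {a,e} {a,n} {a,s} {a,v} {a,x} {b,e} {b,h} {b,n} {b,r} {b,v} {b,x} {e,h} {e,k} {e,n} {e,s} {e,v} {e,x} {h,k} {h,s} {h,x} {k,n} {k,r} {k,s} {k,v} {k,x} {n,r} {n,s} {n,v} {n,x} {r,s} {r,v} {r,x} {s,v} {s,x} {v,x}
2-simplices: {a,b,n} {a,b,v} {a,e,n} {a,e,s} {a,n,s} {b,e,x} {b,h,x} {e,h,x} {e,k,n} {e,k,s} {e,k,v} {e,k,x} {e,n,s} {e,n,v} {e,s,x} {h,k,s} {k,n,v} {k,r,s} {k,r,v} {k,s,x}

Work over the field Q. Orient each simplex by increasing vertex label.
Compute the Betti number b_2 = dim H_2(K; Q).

b_2=3

n_0=10 n_1=36 n_2=20  [Q]
∂1: piv[ab,ae,an,as,av,ax,bh,br,ek] rk=9  ker:be,bn,bv,bx,eh,en,es,ev,ex,hk,hs,hx,kn,kr,ks,kv,kx,nr,ns,nv,nx,rs,rv,rx,sv,sx,vx
∂2: piv[abn,abv,aen,aes,ans,bex,bhx,ehx,ekn,eks,ekv,ekx,env,esx,hks,krs,krv] rk=17  ker:ens,knv,ksx
b_2=(20−17)−0=3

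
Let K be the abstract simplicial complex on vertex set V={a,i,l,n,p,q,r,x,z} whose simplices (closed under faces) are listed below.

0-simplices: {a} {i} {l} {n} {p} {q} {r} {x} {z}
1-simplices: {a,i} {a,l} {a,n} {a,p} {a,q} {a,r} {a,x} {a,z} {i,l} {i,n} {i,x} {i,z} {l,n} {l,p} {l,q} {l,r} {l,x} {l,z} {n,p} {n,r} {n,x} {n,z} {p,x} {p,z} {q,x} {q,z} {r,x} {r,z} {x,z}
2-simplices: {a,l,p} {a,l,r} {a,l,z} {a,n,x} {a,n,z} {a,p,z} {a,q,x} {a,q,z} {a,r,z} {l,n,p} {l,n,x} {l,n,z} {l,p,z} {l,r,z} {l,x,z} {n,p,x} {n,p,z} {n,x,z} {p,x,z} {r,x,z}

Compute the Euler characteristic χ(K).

χ(K)=0

n_0=9 n_1=29 n_2=20
χ=+9−29+20=0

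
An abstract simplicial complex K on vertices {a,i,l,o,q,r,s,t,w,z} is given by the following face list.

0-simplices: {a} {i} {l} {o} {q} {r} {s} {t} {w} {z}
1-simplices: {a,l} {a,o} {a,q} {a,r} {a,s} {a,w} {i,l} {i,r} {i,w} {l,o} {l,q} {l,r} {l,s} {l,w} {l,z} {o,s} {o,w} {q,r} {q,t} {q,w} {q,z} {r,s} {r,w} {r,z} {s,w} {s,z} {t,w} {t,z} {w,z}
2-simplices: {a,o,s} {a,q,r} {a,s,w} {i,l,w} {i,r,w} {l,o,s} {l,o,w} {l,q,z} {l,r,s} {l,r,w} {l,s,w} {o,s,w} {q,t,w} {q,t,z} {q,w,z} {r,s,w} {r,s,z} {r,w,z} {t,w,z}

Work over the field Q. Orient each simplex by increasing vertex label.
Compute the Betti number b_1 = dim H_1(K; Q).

n_0=10 n_1=29 n_2=19  [Q]
∂1: piv[al,ao,aq,ar,as,aw,il,lz,qt] rk=9  ker:ir,iw,lo,lq,lr,ls,lw,os,ow,qr,qw,qz,rs,rw,rz,sw,sz,tw,tz,wz
∂2: piv[aos,aqr,asw,ilw,irw,los,low,lqz,lrs,lrw,lsw,qtw,qtz,qwz,rsz,rwz] rk=16  ker:osw,rsw,twz
b_1=(29−9)−16=4

b_1=4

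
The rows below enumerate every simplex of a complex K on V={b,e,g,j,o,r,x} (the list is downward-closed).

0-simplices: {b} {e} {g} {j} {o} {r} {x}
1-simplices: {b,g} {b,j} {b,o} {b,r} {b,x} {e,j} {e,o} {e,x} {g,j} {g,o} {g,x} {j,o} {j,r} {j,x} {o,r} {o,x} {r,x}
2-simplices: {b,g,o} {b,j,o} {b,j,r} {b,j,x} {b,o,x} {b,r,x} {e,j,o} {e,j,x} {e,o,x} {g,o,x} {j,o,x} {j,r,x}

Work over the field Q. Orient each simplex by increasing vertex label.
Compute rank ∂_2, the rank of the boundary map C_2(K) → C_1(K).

n_0=7 n_1=17 n_2=12  [Q]
∂1: piv[bg,bj,bo,br,bx,ej] rk=6  ker:eo,ex,gj,go,gx,jo,jr,jx,or,ox,rx
∂2: piv[bgo,bjo,bjr,bjx,box,brx,ejo,ejx,gox] rk=9  ker:eox,jox,jrx
rk∂_2=9

rank∂_2=9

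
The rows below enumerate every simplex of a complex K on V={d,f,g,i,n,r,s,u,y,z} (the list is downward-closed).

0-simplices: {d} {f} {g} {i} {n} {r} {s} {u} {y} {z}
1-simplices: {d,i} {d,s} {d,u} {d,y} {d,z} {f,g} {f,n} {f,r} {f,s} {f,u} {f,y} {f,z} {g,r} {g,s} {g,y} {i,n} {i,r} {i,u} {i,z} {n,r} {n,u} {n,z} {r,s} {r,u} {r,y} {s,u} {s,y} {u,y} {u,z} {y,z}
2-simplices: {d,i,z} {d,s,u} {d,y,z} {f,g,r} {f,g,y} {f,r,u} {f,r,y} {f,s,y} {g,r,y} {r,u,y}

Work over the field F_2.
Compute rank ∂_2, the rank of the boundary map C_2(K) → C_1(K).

rank∂_2=9

n_0=10 n_1=30 n_2=10  [Z2]
∂1: piv[di,ds,du,dy,dz,fg,fn,fr,fs] rk=9  ker:fu,fy,fz,gr,gs,gy,in,ir,iu,iz,nr,nu,nz,rs,ru,ry,su,sy,uy,uz,yz
∂2: piv[diz,dsu,dyz,fgr,fgy,fru,fry,fsy,ruy] rk=9  ker:gry
rk∂_2=9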